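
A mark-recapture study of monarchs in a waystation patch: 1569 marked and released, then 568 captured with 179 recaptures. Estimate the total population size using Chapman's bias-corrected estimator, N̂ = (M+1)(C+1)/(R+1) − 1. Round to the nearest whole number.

N ≈ 4962

N̂ = (1569+1)(568+1)/(179+1) − 1 = 1570·569/180 − 1
= 893330/180 − 1 ≈ 4962.9 − 1 ≈ 4961.9 → 4962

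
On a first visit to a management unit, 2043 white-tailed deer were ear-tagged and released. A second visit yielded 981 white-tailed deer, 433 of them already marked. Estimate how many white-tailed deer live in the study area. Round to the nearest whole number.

N = (2043 × 981) / 433 = 2004183 / 433 ≈ 4628.6 → 4629

N ≈ 4629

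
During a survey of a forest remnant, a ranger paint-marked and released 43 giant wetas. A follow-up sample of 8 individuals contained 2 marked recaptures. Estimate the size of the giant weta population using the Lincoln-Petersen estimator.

N = 172

The marked fraction in the recapture sample should equal the marked fraction in the population: 2/8 = 43/N.
N = (43 × 8) / 2 = 344 / 2 = 172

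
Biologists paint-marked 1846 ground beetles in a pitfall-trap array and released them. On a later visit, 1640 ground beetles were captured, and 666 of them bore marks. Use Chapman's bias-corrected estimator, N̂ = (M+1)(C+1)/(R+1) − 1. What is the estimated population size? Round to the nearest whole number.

N̂ = (1846+1)(1640+1)/(666+1) − 1 = 1847·1641/667 − 1
= 3030927/667 − 1 ≈ 4544.1 − 1 ≈ 4543.1 → 4543

N ≈ 4543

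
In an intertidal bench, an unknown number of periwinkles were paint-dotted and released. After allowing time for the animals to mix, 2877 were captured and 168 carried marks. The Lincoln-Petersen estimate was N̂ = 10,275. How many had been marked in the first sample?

M = 600

From N = M·C/R: M = N·R / C = 10275·168 / 2877 = 1726200 / 2877 = 600.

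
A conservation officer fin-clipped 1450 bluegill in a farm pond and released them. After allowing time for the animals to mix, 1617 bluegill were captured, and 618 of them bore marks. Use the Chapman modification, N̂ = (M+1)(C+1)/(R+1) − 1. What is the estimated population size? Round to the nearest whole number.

N̂ = (1450+1)(1617+1)/(618+1) − 1 = 1451·1618/619 − 1
= 2347718/619 − 1 ≈ 3792.8 − 1 ≈ 3791.8 → 3792

N ≈ 3792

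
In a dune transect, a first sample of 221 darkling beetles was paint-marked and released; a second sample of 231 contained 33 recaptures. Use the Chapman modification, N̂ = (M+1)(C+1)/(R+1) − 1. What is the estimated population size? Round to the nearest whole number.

N̂ = (221+1)(231+1)/(33+1) − 1 = 222·232/34 − 1
= 51504/34 − 1 ≈ 1514.8 − 1 ≈ 1513.8 → 1514

N ≈ 1514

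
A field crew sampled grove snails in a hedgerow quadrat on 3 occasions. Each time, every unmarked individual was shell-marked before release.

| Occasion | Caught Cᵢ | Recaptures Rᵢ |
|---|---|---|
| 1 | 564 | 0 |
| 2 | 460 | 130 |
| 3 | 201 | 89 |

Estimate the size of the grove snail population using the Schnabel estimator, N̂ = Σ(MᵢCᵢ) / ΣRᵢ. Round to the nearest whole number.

Marked at large before each occasion: Mᵢ = Σⱼ<ᵢ (Cⱼ − Rⱼ) → M1=0, M2=564, M3=894
Σ MᵢCᵢ = 0·564 + 564·460 + 894·201 = 0 + 259440 + 179694 = 439134
Σ Rᵢ = 0 + 130 + 89 = 219
N̂ = 439134 / 219 ≈ 2005.2 → 2005

N ≈ 2005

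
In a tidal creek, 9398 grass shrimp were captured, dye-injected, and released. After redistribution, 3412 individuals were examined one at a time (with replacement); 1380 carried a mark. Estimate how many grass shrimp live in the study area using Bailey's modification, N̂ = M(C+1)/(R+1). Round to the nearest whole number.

N̂ = 9398·(3412+1)/(1380+1) = 9398·3413/1381 = 32075374/1381 ≈ 23226.2 → 23226

N ≈ 23,226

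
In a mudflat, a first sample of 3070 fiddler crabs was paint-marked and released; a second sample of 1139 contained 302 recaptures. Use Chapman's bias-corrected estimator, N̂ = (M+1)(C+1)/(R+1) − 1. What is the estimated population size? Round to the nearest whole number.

N ≈ 11,553

N̂ = (3070+1)(1139+1)/(302+1) − 1 = 3071·1140/303 − 1
= 3500940/303 − 1 ≈ 11554.3 − 1 ≈ 11553.3 → 11553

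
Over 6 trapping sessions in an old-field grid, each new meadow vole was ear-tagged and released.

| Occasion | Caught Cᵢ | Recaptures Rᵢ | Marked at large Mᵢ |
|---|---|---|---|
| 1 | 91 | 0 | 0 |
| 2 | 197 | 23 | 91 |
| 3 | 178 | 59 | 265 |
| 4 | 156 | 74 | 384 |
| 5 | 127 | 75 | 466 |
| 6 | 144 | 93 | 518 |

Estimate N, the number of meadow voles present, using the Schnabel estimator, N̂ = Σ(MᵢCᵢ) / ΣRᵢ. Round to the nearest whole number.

N ≈ 799

Σ MᵢCᵢ = 0·91 + 91·197 + 265·178 + 384·156 + 466·127 + 518·144 = 0 + 17927 + 47170 + 59904 + 59182 + 74592 = 258775
Σ Rᵢ = 0 + 23 + 59 + 74 + 75 + 93 = 324
N̂ = 258775 / 324 ≈ 798.7 → 799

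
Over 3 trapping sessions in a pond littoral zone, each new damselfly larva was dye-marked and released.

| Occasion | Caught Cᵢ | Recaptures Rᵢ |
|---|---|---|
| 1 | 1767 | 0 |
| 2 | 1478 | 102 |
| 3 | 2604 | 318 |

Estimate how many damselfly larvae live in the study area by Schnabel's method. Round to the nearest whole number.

N ≈ 25,705

Marked at large before each occasion: Mᵢ = Σⱼ<ᵢ (Cⱼ − Rⱼ) → M1=0, M2=1767, M3=3143
Σ MᵢCᵢ = 0·1767 + 1767·1478 + 3143·2604 = 0 + 2611626 + 8184372 = 10795998
Σ Rᵢ = 0 + 102 + 318 = 420
N̂ = 10795998 / 420 ≈ 25704.8 → 25705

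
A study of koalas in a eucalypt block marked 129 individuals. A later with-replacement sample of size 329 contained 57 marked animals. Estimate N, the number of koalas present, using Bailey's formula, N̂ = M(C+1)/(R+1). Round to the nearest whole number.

N̂ = 129·(329+1)/(57+1) = 129·330/58 = 42570/58 ≈ 734.0 → 734

N ≈ 734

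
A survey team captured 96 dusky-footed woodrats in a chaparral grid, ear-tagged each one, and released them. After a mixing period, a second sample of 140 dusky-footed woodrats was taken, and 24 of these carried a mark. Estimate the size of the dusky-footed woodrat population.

N = 560

N = (96 × 140) / 24 = 13440 / 24 = 560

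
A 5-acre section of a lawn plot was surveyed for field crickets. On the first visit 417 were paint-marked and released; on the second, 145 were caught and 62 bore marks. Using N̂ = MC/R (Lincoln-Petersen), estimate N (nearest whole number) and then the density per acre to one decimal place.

N̂ = 417·145/62 = 60465/62 ≈ 975.2 → 975
Density = N̂ / area = 975 / 5 = 195.0 per acre

density ≈ 195.0 field crickets per acre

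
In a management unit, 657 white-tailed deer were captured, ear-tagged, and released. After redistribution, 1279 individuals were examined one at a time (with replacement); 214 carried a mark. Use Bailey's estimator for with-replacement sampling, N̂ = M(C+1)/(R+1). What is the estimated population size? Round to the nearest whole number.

N ≈ 3911

N̂ = 657·(1279+1)/(214+1) = 657·1280/215 = 840960/215 ≈ 3911.4 → 3911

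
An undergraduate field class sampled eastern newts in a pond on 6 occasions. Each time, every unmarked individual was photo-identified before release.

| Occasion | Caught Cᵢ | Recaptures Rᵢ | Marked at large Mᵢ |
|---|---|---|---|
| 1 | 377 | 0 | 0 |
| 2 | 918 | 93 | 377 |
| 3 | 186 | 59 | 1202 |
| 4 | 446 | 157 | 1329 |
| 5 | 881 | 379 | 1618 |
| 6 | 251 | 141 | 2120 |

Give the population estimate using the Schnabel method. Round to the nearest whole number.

Σ MᵢCᵢ = 0·377 + 377·918 + 1202·186 + 1329·446 + 1618·881 + 2120·251 = 0 + 346086 + 223572 + 592734 + 1425458 + 532120 = 3119970
Σ Rᵢ = 0 + 93 + 59 + 157 + 379 + 141 = 829
N̂ = 3119970 / 829 ≈ 3763.5 → 3764

N ≈ 3764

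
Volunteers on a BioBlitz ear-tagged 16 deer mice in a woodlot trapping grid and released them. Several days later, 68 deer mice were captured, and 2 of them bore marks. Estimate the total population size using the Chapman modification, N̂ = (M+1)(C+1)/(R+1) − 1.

N̂ = (16+1)(68+1)/(2+1) − 1 = 17·69/3 − 1
= 1173/3 − 1 = 391 − 1 = 390

N = 390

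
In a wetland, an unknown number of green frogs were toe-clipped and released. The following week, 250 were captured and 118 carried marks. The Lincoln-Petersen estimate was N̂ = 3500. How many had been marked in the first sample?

From N = M·C/R: M = N·R / C = 3500·118 / 250 = 413000 / 250 = 1652.

M = 1652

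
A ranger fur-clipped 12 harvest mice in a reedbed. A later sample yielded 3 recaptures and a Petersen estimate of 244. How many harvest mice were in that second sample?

C = 61

From N = M·C/R: C = N·R / M = 244·3 / 12 = 732 / 12 = 61.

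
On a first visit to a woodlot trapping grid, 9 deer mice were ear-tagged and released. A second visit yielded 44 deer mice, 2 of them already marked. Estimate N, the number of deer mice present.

N = (9 × 44) / 2 = 396 / 2 = 198

N = 198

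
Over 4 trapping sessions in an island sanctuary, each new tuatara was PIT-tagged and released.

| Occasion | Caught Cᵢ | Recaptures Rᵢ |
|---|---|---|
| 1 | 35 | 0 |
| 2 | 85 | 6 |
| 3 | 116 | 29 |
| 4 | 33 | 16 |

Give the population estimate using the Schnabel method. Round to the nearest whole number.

N ≈ 448

Marked at large before each occasion: Mᵢ = Σⱼ<ᵢ (Cⱼ − Rⱼ) → M1=0, M2=35, M3=114, M4=201
Σ MᵢCᵢ = 0·35 + 35·85 + 114·116 + 201·33 = 0 + 2975 + 13224 + 6633 = 22832
Σ Rᵢ = 0 + 6 + 29 + 16 = 51
N̂ = 22832 / 51 ≈ 447.7 → 448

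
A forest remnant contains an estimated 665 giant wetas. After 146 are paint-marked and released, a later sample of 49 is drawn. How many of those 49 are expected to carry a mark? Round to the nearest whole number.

Expected recaptures E[R] = M·C / N.
E[R] = 146 × 49 / 665 = 7154 / 665 ≈ 10.8 → 11

expected recaptures ≈ 11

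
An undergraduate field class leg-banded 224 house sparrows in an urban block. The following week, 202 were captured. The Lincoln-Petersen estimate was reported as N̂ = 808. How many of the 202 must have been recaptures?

R = 56

From N = M·C/R: R = M·C / N = 224·202 / 808 = 45248 / 808 = 56.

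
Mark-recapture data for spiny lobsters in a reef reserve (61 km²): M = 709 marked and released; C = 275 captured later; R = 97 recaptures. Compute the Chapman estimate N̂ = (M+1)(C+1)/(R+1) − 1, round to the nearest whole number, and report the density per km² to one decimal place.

density ≈ 32.8 spiny lobsters per km²

N̂ = 710·276/98 − 1 = 195960/98 − 1 ≈ 1998.6 → 1999
Density = N̂ / area = 1999 / 61 ≈ 32.77 → 32.8 per km²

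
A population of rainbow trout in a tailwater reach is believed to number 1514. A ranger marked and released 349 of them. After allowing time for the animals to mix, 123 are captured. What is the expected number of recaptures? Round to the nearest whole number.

expected recaptures ≈ 28

Expected recaptures E[R] = M·C / N.
E[R] = 349 × 123 / 1514 = 42927 / 1514 ≈ 28.4 → 28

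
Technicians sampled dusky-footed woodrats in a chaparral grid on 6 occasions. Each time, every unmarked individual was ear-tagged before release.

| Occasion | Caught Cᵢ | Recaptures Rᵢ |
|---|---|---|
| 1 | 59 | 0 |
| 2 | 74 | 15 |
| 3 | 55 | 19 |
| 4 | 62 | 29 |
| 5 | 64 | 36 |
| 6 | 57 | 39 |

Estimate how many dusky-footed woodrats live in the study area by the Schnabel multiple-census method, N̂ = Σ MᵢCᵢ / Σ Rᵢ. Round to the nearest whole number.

Marked at large before each occasion: Mᵢ = Σⱼ<ᵢ (Cⱼ − Rⱼ) → M1=0, M2=59, M3=118, M4=154, M5=187, M6=215
Σ MᵢCᵢ = 0·59 + 59·74 + 118·55 + 154·62 + 187·64 + 215·57 = 0 + 4366 + 6490 + 9548 + 11968 + 12255 = 44627
Σ Rᵢ = 0 + 15 + 19 + 29 + 36 + 39 = 138
N̂ = 44627 / 138 ≈ 323.4 → 323

N ≈ 323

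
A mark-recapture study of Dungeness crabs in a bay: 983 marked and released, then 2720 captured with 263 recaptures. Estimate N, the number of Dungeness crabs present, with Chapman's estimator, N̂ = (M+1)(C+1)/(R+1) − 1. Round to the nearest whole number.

N ≈ 10,141

N̂ = (983+1)(2720+1)/(263+1) − 1 = 984·2721/264 − 1
= 2677464/264 − 1 ≈ 10141.9 − 1 ≈ 10140.9 → 10141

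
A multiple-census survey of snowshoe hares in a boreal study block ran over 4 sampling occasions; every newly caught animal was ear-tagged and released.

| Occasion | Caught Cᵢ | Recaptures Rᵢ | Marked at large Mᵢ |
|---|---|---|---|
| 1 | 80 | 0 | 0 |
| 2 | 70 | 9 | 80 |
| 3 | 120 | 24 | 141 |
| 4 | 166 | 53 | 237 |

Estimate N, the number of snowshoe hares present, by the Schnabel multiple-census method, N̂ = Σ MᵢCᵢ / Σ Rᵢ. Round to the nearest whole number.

N ≈ 719

Σ MᵢCᵢ = 0·80 + 80·70 + 141·120 + 237·166 = 0 + 5600 + 16920 + 39342 = 61862
Σ Rᵢ = 0 + 9 + 24 + 53 = 86
N̂ = 61862 / 86 ≈ 719.3 → 719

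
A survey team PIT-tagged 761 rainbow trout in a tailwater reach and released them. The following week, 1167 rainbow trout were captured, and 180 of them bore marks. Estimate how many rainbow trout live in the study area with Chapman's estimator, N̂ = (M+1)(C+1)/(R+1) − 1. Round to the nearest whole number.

N ≈ 4916

N̂ = (761+1)(1167+1)/(180+1) − 1 = 762·1168/181 − 1
= 890016/181 − 1 ≈ 4917.2 − 1 ≈ 4916.2 → 4916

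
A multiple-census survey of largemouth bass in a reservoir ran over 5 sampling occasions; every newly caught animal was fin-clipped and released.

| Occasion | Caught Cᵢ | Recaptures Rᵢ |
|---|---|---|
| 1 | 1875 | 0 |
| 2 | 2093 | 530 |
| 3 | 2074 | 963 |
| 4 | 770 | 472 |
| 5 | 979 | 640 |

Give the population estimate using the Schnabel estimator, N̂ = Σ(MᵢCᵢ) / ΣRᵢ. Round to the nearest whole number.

Marked at large before each occasion: Mᵢ = Σⱼ<ᵢ (Cⱼ − Rⱼ) → M1=0, M2=1875, M3=3438, M4=4549, M5=4847
Σ MᵢCᵢ = 0·1875 + 1875·2093 + 3438·2074 + 4549·770 + 4847·979 = 0 + 3924375 + 7130412 + 3502730 + 4745213 = 19302730
Σ Rᵢ = 0 + 530 + 963 + 472 + 640 = 2605
N̂ = 19302730 / 2605 ≈ 7409.9 → 7410

N ≈ 7410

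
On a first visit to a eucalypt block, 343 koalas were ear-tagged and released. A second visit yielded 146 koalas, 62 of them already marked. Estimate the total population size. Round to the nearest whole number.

N ≈ 808

N = (343 × 146) / 62 = 50078 / 62 ≈ 807.7 → 808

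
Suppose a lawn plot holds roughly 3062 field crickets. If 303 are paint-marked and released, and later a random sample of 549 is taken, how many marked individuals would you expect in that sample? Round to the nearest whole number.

expected recaptures ≈ 54

Expected recaptures E[R] = M·C / N.
E[R] = 303 × 549 / 3062 = 166347 / 3062 ≈ 54.3 → 54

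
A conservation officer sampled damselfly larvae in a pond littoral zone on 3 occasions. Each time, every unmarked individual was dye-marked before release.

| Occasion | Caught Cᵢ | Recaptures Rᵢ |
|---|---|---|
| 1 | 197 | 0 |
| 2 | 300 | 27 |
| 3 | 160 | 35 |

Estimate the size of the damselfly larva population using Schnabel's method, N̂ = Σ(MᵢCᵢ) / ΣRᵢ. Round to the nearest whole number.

Marked at large before each occasion: Mᵢ = Σⱼ<ᵢ (Cⱼ − Rⱼ) → M1=0, M2=197, M3=470
Σ MᵢCᵢ = 0·197 + 197·300 + 470·160 = 0 + 59100 + 75200 = 134300
Σ Rᵢ = 0 + 27 + 35 = 62
N̂ = 134300 / 62 ≈ 2166.1 → 2166

N ≈ 2166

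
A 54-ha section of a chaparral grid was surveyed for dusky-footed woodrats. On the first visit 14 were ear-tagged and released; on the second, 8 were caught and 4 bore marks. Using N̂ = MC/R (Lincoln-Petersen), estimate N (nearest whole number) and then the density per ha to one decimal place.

density ≈ 0.5 dusky-footed woodrats per ha

N̂ = 14·8/4 = 112/4 = 28
Density = N̂ / area = 28 / 54 ≈ 0.52 → 0.5 per ha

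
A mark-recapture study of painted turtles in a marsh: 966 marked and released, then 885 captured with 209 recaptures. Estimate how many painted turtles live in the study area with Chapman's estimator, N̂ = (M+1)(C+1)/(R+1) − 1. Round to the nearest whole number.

N̂ = (966+1)(885+1)/(209+1) − 1 = 967·886/210 − 1
= 856762/210 − 1 ≈ 4079.8 − 1 ≈ 4078.8 → 4079

N ≈ 4079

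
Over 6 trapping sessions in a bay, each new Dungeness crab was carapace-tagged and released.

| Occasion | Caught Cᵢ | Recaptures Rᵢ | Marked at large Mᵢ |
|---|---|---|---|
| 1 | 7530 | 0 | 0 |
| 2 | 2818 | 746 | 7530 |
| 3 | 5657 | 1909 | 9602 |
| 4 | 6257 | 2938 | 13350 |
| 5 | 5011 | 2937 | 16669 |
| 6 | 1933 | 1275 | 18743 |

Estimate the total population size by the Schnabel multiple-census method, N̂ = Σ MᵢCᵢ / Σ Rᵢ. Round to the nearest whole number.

N ≈ 28,437

Σ MᵢCᵢ = 0·7530 + 7530·2818 + 9602·5657 + 13350·6257 + 16669·5011 + 18743·1933 = 0 + 21219540 + 54318514 + 83530950 + 83528359 + 36230219 = 278827582
Σ Rᵢ = 0 + 746 + 1909 + 2938 + 2937 + 1275 = 9805
N̂ = 278827582 / 9805 ≈ 28437.3 → 28437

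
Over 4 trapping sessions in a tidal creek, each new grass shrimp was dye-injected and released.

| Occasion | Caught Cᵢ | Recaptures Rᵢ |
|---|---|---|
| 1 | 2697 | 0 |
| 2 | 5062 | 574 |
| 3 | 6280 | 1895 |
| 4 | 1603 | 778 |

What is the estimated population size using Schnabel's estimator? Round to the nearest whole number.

N ≈ 23,813

Marked at large before each occasion: Mᵢ = Σⱼ<ᵢ (Cⱼ − Rⱼ) → M1=0, M2=2697, M3=7185, M4=11570
Σ MᵢCᵢ = 0·2697 + 2697·5062 + 7185·6280 + 11570·1603 = 0 + 13652214 + 45121800 + 18546710 = 77320724
Σ Rᵢ = 0 + 574 + 1895 + 778 = 3247
N̂ = 77320724 / 3247 ≈ 23813.0 → 23813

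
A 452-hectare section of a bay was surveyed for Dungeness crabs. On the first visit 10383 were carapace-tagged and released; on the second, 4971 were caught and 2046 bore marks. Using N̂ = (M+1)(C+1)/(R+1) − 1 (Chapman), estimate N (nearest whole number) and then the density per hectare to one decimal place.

N̂ = 10384·4972/2047 − 1 = 51629248/2047 − 1 ≈ 25220.9 → 25221
Density = N̂ / area = 25221 / 452 ≈ 55.80 → 55.8 per hectare

density ≈ 55.8 Dungeness crabs per hectare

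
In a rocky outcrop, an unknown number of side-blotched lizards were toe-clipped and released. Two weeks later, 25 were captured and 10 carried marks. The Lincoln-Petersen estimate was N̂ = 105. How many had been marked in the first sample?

From N = M·C/R: M = N·R / C = 105·10 / 25 = 1050 / 25 = 42.

M = 42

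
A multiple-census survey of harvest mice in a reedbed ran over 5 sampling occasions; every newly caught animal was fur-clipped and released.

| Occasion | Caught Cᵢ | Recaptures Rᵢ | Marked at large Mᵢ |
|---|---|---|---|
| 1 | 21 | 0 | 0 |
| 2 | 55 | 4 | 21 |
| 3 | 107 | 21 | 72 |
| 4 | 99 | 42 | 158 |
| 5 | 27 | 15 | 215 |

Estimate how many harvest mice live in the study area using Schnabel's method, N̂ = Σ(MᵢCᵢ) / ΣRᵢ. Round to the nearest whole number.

Σ MᵢCᵢ = 0·21 + 21·55 + 72·107 + 158·99 + 215·27 = 0 + 1155 + 7704 + 15642 + 5805 = 30306
Σ Rᵢ = 0 + 4 + 21 + 42 + 15 = 82
N̂ = 30306 / 82 ≈ 369.6 → 370

N ≈ 370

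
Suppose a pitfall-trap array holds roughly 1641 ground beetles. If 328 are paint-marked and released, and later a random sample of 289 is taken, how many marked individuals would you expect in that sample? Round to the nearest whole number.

The marked fraction of the population is 328/1641, so in a sample of 289 expect C·(M/N) marked.
E[R] = 328 × 289 / 1641 = 94792 / 1641 ≈ 57.8 → 58

expected recaptures ≈ 58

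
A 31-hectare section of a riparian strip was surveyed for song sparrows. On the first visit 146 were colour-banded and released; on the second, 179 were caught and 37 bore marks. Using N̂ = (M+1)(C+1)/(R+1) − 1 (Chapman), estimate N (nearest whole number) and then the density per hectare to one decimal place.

density ≈ 22.4 song sparrows per hectare

N̂ = 147·180/38 − 1 = 26460/38 − 1 ≈ 695.3 → 695
Density = N̂ / area = 695 / 31 ≈ 22.42 → 22.4 per hectare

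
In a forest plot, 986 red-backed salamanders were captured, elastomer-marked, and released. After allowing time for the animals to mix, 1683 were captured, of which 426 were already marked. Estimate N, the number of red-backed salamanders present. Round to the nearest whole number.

N ≈ 3895

Lincoln-Petersen assumes M/N = R/C, so N = M·C / R.
N = (986 × 1683) / 426 = 1659438 / 426 ≈ 3895.4 → 3895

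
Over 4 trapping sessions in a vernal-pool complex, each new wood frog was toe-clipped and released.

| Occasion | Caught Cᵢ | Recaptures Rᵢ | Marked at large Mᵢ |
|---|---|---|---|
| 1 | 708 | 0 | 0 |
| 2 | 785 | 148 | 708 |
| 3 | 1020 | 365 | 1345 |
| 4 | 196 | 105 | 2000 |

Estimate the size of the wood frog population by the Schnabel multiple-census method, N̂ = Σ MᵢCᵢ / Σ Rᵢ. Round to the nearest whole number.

N ≈ 3754

Σ MᵢCᵢ = 0·708 + 708·785 + 1345·1020 + 2000·196 = 0 + 555780 + 1371900 + 392000 = 2319680
Σ Rᵢ = 0 + 148 + 365 + 105 = 618
N̂ = 2319680 / 618 ≈ 3753.5 → 3754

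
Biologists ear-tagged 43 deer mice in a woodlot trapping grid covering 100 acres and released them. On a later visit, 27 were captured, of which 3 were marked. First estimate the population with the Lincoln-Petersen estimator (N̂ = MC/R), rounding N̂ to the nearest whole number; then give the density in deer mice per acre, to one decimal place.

density ≈ 3.9 deer mice per acre

N̂ = 43·27/3 = 1161/3 = 387
Density = N̂ / area = 387 / 100 ≈ 3.87 → 3.9 per acre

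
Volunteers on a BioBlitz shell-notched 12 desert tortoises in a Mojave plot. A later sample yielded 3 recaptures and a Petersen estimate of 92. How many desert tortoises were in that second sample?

From N = M·C/R: C = N·R / M = 92·3 / 12 = 276 / 12 = 23.

C = 23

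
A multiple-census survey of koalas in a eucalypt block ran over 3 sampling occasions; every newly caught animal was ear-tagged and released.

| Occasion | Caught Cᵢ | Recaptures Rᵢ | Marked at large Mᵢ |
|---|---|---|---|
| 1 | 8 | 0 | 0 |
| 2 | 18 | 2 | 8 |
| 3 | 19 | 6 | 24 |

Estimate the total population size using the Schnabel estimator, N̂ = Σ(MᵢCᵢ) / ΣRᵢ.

N = 75

Σ MᵢCᵢ = 0·8 + 8·18 + 24·19 = 0 + 144 + 456 = 600
Σ Rᵢ = 0 + 2 + 6 = 8
N̂ = 600 / 8 = 75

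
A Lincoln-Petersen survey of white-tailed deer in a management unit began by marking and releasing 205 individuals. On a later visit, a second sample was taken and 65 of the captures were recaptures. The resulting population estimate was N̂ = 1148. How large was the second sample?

From N = M·C/R: C = N·R / M = 1148·65 / 205 = 74620 / 205 = 364.

C = 364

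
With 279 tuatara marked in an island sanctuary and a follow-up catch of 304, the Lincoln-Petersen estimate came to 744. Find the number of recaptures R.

R = 114

From N = M·C/R: R = M·C / N = 279·304 / 744 = 84816 / 744 = 114.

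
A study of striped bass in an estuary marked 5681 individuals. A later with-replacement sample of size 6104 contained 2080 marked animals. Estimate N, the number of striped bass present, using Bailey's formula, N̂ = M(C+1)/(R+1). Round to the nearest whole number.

N̂ = 5681·(6104+1)/(2080+1) = 5681·6105/2081 = 34682505/2081 ≈ 16666.3 → 16666

N ≈ 16,666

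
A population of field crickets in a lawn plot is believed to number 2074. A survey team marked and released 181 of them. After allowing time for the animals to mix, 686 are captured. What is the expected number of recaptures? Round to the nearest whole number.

Expected recaptures E[R] = M·C / N.
E[R] = 181 × 686 / 2074 = 124166 / 2074 ≈ 59.9 → 60

expected recaptures ≈ 60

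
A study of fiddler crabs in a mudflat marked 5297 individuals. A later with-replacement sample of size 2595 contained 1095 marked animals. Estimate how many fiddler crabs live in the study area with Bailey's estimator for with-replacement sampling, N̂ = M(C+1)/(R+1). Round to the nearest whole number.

N̂ = 5297·(2595+1)/(1095+1) = 5297·2596/1096 = 13751012/1096 ≈ 12546.5 → 12547

N ≈ 12,547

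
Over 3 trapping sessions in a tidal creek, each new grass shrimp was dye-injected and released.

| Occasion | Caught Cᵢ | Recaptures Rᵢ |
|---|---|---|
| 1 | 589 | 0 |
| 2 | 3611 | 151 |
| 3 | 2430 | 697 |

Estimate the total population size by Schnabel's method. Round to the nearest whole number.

Marked at large before each occasion: Mᵢ = Σⱼ<ᵢ (Cⱼ − Rⱼ) → M1=0, M2=589, M3=4049
Σ MᵢCᵢ = 0·589 + 589·3611 + 4049·2430 = 0 + 2126879 + 9839070 = 11965949
Σ Rᵢ = 0 + 151 + 697 = 848
N̂ = 11965949 / 848 ≈ 14110.8 → 14111

N ≈ 14,111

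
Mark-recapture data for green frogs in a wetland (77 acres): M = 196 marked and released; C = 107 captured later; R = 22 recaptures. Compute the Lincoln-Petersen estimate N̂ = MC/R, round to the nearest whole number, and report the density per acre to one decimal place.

N̂ = 196·107/22 = 20972/22 ≈ 953.3 → 953
Density = N̂ / area = 953 / 77 ≈ 12.38 → 12.4 per acre

density ≈ 12.4 green frogs per acre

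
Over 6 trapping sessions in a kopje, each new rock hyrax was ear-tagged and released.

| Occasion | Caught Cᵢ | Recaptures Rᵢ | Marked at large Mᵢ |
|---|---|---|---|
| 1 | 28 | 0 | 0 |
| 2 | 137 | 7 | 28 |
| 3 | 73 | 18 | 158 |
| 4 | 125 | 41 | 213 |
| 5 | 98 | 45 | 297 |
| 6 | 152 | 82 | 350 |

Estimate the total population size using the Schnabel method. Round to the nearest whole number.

Σ MᵢCᵢ = 0·28 + 28·137 + 158·73 + 213·125 + 297·98 + 350·152 = 0 + 3836 + 11534 + 26625 + 29106 + 53200 = 124301
Σ Rᵢ = 0 + 7 + 18 + 41 + 45 + 82 = 193
N̂ = 124301 / 193 ≈ 644.0 → 644

N ≈ 644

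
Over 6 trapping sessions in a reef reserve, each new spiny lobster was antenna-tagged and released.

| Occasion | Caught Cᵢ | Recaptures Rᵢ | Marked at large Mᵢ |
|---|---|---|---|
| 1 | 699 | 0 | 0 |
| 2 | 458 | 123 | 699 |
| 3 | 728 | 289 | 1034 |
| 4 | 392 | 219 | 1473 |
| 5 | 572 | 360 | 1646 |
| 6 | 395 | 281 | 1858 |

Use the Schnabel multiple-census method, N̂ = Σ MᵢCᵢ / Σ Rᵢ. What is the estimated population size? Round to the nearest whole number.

Σ MᵢCᵢ = 0·699 + 699·458 + 1034·728 + 1473·392 + 1646·572 + 1858·395 = 0 + 320142 + 752752 + 577416 + 941512 + 733910 = 3325732
Σ Rᵢ = 0 + 123 + 289 + 219 + 360 + 281 = 1272
N̂ = 3325732 / 1272 ≈ 2614.6 → 2615

N ≈ 2615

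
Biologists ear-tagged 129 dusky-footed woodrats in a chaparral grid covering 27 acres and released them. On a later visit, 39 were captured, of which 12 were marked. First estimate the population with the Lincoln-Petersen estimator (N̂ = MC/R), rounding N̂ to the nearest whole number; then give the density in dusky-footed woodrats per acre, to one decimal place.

N̂ = 129·39/12 = 5031/12 ≈ 419.2 → 419
Density = N̂ / area = 419 / 27 ≈ 15.52 → 15.5 per acre

density ≈ 15.5 dusky-footed woodrats per acre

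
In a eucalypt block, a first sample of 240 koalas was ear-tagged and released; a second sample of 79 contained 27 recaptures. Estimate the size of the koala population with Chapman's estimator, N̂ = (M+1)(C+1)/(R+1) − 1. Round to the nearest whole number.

N ≈ 688

N̂ = (240+1)(79+1)/(27+1) − 1 = 241·80/28 − 1
= 19280/28 − 1 ≈ 688.6 − 1 ≈ 687.6 → 688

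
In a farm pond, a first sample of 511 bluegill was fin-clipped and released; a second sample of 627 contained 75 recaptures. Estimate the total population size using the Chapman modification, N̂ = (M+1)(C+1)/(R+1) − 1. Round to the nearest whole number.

N̂ = (511+1)(627+1)/(75+1) − 1 = 512·628/76 − 1
= 321536/76 − 1 ≈ 4230.7 − 1 ≈ 4229.7 → 4230

N ≈ 4230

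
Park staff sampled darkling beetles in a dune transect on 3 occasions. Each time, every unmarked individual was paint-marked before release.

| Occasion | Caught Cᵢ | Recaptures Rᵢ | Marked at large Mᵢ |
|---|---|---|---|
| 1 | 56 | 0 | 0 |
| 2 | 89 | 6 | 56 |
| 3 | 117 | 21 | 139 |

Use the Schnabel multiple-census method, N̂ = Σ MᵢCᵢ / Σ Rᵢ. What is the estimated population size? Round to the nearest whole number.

Σ MᵢCᵢ = 0·56 + 56·89 + 139·117 = 0 + 4984 + 16263 = 21247
Σ Rᵢ = 0 + 6 + 21 = 27
N̂ = 21247 / 27 ≈ 786.9 → 787

N ≈ 787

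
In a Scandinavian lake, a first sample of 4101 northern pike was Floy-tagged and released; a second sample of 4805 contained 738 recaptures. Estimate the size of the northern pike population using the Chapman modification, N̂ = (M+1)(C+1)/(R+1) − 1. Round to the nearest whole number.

N ≈ 26,676

N̂ = (4101+1)(4805+1)/(738+1) − 1 = 4102·4806/739 − 1
= 19714212/739 − 1 ≈ 26676.9 − 1 ≈ 26675.9 → 26676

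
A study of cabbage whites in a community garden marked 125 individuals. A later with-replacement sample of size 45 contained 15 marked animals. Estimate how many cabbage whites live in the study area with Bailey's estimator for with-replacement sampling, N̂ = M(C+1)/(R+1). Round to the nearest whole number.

N̂ = 125·(45+1)/(15+1) = 125·46/16 = 5750/16 ≈ 359.4 → 359

N ≈ 359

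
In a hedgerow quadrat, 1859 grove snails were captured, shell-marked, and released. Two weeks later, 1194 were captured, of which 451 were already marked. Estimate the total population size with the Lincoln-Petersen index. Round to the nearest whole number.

N ≈ 4922

N = (1859 × 1194) / 451 = 2219646 / 451 ≈ 4921.6 → 4922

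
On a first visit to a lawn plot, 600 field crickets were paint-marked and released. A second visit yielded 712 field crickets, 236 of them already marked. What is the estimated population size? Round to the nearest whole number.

N = (600 × 712) / 236 = 427200 / 236 ≈ 1810.2 → 1810

N ≈ 1810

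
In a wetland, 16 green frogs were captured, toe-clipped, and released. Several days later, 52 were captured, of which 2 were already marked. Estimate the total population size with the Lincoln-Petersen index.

N = 416

Lincoln-Petersen assumes M/N = R/C, so N = M·C / R.
N = (16 × 52) / 2 = 832 / 2 = 416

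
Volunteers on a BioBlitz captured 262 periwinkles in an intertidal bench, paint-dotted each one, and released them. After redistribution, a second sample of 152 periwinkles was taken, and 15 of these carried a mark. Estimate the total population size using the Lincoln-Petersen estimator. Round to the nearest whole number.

N ≈ 2655

Lincoln-Petersen assumes M/N = R/C, so N = M·C / R.
N = (262 × 152) / 15 = 39824 / 15 ≈ 2654.9 → 2655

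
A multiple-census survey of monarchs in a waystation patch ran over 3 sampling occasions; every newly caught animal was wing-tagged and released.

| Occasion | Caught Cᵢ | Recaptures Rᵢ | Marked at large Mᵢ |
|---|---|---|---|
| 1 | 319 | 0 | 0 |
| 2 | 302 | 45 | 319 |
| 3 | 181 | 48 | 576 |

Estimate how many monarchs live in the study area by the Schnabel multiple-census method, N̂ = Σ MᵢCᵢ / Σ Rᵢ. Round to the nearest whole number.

N ≈ 2157

Σ MᵢCᵢ = 0·319 + 319·302 + 576·181 = 0 + 96338 + 104256 = 200594
Σ Rᵢ = 0 + 45 + 48 = 93
N̂ = 200594 / 93 ≈ 2156.9 → 2157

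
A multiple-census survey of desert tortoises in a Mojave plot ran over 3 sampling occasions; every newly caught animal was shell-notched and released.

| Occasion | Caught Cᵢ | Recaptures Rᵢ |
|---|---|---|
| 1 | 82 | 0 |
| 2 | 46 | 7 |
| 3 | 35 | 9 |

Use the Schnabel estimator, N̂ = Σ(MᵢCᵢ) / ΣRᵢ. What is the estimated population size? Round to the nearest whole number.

Marked at large before each occasion: Mᵢ = Σⱼ<ᵢ (Cⱼ − Rⱼ) → M1=0, M2=82, M3=121
Σ MᵢCᵢ = 0·82 + 82·46 + 121·35 = 0 + 3772 + 4235 = 8007
Σ Rᵢ = 0 + 7 + 9 = 16
N̂ = 8007 / 16 ≈ 500.4 → 500

N ≈ 500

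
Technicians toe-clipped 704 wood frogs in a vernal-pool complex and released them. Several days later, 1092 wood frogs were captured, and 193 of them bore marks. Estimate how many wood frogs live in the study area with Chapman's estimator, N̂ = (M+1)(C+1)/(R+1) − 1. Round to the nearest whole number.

N ≈ 3971

N̂ = (704+1)(1092+1)/(193+1) − 1 = 705·1093/194 − 1
= 770565/194 − 1 ≈ 3972.0 − 1 ≈ 3971.0 → 3971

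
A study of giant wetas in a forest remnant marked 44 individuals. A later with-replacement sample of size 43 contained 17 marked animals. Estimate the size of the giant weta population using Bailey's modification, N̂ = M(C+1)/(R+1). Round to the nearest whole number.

N̂ = 44·(43+1)/(17+1) = 44·44/18 = 1936/18 ≈ 107.6 → 108

N ≈ 108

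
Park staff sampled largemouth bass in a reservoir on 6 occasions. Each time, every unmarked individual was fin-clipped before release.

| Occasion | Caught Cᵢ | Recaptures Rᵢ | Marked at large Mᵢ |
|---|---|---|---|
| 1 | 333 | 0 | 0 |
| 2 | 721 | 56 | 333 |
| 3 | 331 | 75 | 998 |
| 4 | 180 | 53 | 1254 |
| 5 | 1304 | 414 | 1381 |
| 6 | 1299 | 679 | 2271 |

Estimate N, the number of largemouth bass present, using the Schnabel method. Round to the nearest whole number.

N ≈ 4344

Σ MᵢCᵢ = 0·333 + 333·721 + 998·331 + 1254·180 + 1381·1304 + 2271·1299 = 0 + 240093 + 330338 + 225720 + 1800824 + 2950029 = 5547004
Σ Rᵢ = 0 + 56 + 75 + 53 + 414 + 679 = 1277
N̂ = 5547004 / 1277 ≈ 4343.8 → 4344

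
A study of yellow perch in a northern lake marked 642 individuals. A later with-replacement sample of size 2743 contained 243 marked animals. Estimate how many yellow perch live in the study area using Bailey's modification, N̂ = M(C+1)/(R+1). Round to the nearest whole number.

N̂ = 642·(2743+1)/(243+1) = 642·2744/244 = 1761648/244 ≈ 7219.9 → 7220

N ≈ 7220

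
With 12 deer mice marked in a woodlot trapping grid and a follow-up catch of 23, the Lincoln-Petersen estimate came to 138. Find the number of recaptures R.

From N = M·C/R: R = M·C / N = 12·23 / 138 = 276 / 138 = 2.

R = 2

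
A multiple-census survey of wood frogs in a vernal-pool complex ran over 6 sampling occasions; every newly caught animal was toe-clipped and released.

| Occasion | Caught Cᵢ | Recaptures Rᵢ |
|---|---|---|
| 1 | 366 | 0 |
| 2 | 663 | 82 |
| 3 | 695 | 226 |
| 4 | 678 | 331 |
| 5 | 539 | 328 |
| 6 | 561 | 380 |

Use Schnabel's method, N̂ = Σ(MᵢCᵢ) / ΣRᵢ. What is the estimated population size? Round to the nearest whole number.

Marked at large before each occasion: Mᵢ = Σⱼ<ᵢ (Cⱼ − Rⱼ) → M1=0, M2=366, M3=947, M4=1416, M5=1763, M6=1974
Σ MᵢCᵢ = 0·366 + 366·663 + 947·695 + 1416·678 + 1763·539 + 1974·561 = 0 + 242658 + 658165 + 960048 + 950257 + 1107414 = 3918542
Σ Rᵢ = 0 + 82 + 226 + 331 + 328 + 380 = 1347
N̂ = 3918542 / 1347 ≈ 2909.1 → 2909

N ≈ 2909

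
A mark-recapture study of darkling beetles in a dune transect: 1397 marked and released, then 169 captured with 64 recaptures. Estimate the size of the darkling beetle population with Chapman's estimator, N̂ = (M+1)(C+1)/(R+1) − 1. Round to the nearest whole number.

N̂ = (1397+1)(169+1)/(64+1) − 1 = 1398·170/65 − 1
= 237660/65 − 1 ≈ 3656.3 − 1 ≈ 3655.3 → 3655

N ≈ 3655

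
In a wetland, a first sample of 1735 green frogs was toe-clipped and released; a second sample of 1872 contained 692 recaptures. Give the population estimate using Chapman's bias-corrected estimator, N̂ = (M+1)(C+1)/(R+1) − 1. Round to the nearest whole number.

N̂ = (1735+1)(1872+1)/(692+1) − 1 = 1736·1873/693 − 1
= 3251528/693 − 1 ≈ 4692.0 − 1 ≈ 4691.0 → 4691

N ≈ 4691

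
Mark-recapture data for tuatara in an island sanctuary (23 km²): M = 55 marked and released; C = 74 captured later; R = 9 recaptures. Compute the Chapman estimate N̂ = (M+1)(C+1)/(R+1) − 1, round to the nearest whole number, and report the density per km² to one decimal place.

density ≈ 18.2 tuatara per km²

N̂ = 56·75/10 − 1 = 4200/10 − 1 = 419
Density = N̂ / area = 419 / 23 ≈ 18.22 → 18.2 per km²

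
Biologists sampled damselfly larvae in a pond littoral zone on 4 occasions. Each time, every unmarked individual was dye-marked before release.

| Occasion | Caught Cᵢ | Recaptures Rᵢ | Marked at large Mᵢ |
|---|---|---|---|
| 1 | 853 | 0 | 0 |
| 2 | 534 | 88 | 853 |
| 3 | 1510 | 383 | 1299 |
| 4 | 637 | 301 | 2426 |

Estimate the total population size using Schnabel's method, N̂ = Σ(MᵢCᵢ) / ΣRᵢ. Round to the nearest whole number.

N ≈ 5133

Σ MᵢCᵢ = 0·853 + 853·534 + 1299·1510 + 2426·637 = 0 + 455502 + 1961490 + 1545362 = 3962354
Σ Rᵢ = 0 + 88 + 383 + 301 = 772
N̂ = 3962354 / 772 ≈ 5132.6 → 5133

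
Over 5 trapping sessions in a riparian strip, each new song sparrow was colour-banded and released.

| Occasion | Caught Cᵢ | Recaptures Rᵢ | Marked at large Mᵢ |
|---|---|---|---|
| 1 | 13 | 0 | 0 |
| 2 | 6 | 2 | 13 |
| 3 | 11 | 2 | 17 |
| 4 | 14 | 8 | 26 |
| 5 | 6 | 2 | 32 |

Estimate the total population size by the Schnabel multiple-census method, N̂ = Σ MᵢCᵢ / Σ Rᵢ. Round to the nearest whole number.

Σ MᵢCᵢ = 0·13 + 13·6 + 17·11 + 26·14 + 32·6 = 0 + 78 + 187 + 364 + 192 = 821
Σ Rᵢ = 0 + 2 + 2 + 8 + 2 = 14
N̂ = 821 / 14 ≈ 58.6 → 59

N ≈ 59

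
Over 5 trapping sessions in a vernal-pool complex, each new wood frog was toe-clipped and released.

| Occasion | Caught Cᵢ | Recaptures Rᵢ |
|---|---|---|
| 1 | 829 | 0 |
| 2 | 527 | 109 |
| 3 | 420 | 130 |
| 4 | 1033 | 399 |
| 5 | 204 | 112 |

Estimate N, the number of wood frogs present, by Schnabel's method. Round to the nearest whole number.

N ≈ 3988

Marked at large before each occasion: Mᵢ = Σⱼ<ᵢ (Cⱼ − Rⱼ) → M1=0, M2=829, M3=1247, M4=1537, M5=2171
Σ MᵢCᵢ = 0·829 + 829·527 + 1247·420 + 1537·1033 + 2171·204 = 0 + 436883 + 523740 + 1587721 + 442884 = 2991228
Σ Rᵢ = 0 + 109 + 130 + 399 + 112 = 750
N̂ = 2991228 / 750 ≈ 3988.3 → 3988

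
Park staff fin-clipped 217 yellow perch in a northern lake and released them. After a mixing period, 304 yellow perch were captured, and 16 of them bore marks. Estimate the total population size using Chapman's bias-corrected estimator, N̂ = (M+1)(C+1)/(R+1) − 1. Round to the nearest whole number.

N̂ = (217+1)(304+1)/(16+1) − 1 = 218·305/17 − 1
= 66490/17 − 1 ≈ 3911.2 − 1 ≈ 3910.2 → 3910

N ≈ 3910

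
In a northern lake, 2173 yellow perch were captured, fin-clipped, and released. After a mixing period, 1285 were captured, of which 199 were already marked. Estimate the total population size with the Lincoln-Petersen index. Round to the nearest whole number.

N = (2173 × 1285) / 199 = 2792305 / 199 ≈ 14031.7 → 14032

N ≈ 14,032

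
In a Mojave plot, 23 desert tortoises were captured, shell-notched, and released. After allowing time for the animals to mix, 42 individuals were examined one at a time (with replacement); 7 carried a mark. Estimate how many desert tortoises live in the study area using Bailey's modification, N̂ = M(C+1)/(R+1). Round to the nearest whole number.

N̂ = 23·(42+1)/(7+1) = 23·43/8 = 989/8 ≈ 123.6 → 124

N ≈ 124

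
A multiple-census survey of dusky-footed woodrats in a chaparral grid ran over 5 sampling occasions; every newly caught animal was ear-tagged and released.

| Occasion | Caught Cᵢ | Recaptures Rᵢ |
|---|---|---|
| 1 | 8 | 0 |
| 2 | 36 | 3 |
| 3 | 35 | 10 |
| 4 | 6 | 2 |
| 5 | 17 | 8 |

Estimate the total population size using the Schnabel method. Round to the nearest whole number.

N ≈ 144

Marked at large before each occasion: Mᵢ = Σⱼ<ᵢ (Cⱼ − Rⱼ) → M1=0, M2=8, M3=41, M4=66, M5=70
Σ MᵢCᵢ = 0·8 + 8·36 + 41·35 + 66·6 + 70·17 = 0 + 288 + 1435 + 396 + 1190 = 3309
Σ Rᵢ = 0 + 3 + 10 + 2 + 8 = 23
N̂ = 3309 / 23 ≈ 143.9 → 144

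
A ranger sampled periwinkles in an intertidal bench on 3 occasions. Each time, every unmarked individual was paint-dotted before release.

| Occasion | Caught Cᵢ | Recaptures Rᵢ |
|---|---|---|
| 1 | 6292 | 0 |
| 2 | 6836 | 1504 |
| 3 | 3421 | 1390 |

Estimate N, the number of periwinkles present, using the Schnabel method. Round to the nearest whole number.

Marked at large before each occasion: Mᵢ = Σⱼ<ᵢ (Cⱼ − Rⱼ) → M1=0, M2=6292, M3=11624
Σ MᵢCᵢ = 0·6292 + 6292·6836 + 11624·3421 = 0 + 43012112 + 39765704 = 82777816
Σ Rᵢ = 0 + 1504 + 1390 = 2894
N̂ = 82777816 / 2894 ≈ 28603.3 → 28603

N ≈ 28,603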